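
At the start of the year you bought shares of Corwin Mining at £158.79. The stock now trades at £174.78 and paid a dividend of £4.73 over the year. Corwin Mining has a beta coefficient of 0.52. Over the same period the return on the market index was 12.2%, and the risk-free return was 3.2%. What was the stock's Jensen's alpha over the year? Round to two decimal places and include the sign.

+5.17%

Realised HPR = (P1 + D1 − P0) / P0 = (174.78 + 4.73 − 158.79) / 158.79 = 20.72 / 158.79 = 13.0487%
MRP = 12.2% − 3.2% = 9.00%
CAPM required = R_f + β·MRP = 3.2% + 0.52 × 9.0% = 7.8800%
α = realised − required = 13.0487% − 7.8800% = +5.17%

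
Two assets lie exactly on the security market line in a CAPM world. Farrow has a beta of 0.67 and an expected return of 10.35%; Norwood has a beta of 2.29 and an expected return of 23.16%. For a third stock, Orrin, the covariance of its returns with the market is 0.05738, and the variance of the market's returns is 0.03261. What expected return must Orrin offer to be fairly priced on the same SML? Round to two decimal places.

MRP = (23.16% − 10.35%) / (2.29 − 0.67) = 7.9074%
R_f = 10.35% − 0.67 × 7.9074% = 5.0520%
β_Orrin = Cov / Var(R_m) = 0.05738 / 0.03261 = 1.7596
E(R_Orrin) = R_f + β × MRP = 5.0520% + 1.7596 × 7.9074% = 18.97%

18.97%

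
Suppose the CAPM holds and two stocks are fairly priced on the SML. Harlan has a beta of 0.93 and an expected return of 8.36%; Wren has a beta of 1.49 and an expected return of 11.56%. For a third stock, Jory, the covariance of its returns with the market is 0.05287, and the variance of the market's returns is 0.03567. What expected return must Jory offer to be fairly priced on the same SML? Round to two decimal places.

MRP = (11.56% − 8.36%) / (1.49 − 0.93) = 5.7143%
R_f = 8.36% − 0.93 × 5.7143% = 3.0457%
β_Jory = Cov / Var(R_m) = 0.05287 / 0.03567 = 1.4822
E(R_Jory) = R_f + β × MRP = 3.0457% + 1.4822 × 5.7143% = 11.52%

11.52%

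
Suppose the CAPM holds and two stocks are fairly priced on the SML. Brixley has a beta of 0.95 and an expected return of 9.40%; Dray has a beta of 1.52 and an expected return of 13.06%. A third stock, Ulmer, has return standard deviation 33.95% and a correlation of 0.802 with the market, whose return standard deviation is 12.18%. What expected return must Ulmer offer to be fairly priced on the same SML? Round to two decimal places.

MRP = (13.06% − 9.40%) / (1.52 − 0.95) = 6.4211%
R_f = 9.40% − 0.95 × 6.4211% = 3.3000%
β_Ulmer = ρ·σ_i/σ_m = 0.802 × 33.95 / 12.18 = 2.2355
E(R_Ulmer) = R_f + β × MRP = 3.3000% + 2.2355 × 6.4211% = 17.65%

17.65%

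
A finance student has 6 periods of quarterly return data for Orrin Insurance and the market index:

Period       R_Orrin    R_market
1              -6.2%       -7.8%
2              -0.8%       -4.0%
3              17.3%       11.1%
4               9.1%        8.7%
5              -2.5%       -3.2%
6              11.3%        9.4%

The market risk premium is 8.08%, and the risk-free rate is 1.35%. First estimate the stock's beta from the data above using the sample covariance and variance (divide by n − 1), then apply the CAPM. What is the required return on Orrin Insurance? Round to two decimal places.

Mean R_i = (-6.2 − 0.8 + 17.3 + 9.1 − 2.5 + 11.3) / 6 = 4.7000%
Mean R_m = (-7.8 − 4.0 + 11.1 + 8.7 − 3.2 + 9.4) / 6 = 2.3667%
Σ(R_i − R̄_i)(R_m − R̄_m) = 370.2400  ⇒  Cov = 370.2400 / 5 = 74.0480
Σ(R_m − R̄_m)² = 340.7333  ⇒  Var(R_m) = 340.7333 / 5 = 68.1467
β = Cov / Var(R_m) = 74.0480 / 68.1467 = 1.0866
E(R) = R_f + β × MRP = 1.35% + 1.0866 × 8.08% = 10.13%

10.13%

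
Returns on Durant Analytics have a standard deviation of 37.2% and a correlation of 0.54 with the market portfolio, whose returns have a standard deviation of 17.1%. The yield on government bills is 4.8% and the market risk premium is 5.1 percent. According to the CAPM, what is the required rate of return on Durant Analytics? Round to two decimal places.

10.79%

β = ρ × σ_i / σ_m = 0.54 × 37.2% / 17.1% = 1.1747
E(R) = 4.8% + 1.1747 × 5.1% = 10.79%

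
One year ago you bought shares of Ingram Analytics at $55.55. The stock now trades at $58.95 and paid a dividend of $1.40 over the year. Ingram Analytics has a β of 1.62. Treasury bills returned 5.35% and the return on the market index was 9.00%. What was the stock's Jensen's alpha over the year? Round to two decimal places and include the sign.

Realised HPR = (P1 + D1 − P0) / P0 = (58.95 + 1.40 − 55.55) / 55.55 = 4.80 / 55.55 = 8.6409%
MRP = 9.00% − 5.35% = 3.65%
CAPM required = R_f + β·MRP = 5.35% + 1.62 × 3.65% = 11.2630%
α = realised − required = 8.6409% − 11.2630% = -2.62%

-2.62%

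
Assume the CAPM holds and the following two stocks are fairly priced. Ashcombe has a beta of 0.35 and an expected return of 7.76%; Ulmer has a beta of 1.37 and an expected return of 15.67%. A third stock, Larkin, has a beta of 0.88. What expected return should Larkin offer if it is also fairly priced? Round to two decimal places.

11.87%

MRP (SML slope) = (15.67% − 7.76%) / (1.37 − 0.35) = 7.91% / 1.02 = 7.7549%
R_f (intercept) = 7.76% − 0.35 × 7.7549% = 5.0458%
E(R_Larkin) = R_f + β × MRP = 5.0458% + 0.88 × 7.7549% = 11.87%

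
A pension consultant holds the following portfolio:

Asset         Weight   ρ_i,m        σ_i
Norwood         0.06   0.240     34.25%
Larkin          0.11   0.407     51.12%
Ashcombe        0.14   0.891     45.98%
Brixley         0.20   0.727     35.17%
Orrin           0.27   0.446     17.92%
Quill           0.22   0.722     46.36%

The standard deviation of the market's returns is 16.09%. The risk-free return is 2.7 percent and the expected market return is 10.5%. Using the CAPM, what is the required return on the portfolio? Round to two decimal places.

13.92%

β_Norwood = 0.240 × 34.25% / 16.09% = 0.5109
β_Larkin = 0.407 × 51.12% / 16.09% = 1.2931
β_Ashcombe = 0.891 × 45.98% / 16.09% = 2.5462
β_Brixley = 0.727 × 35.17% / 16.09% = 1.5891
β_Orrin = 0.446 × 17.92% / 16.09% = 0.4967
β_Quill = 0.722 × 46.36% / 16.09% = 2.0803
β_P = Σ w_i β_i = 0.06×0.5109 + 0.11×1.2931 + 0.14×2.5462 + 0.20×1.5891 + 0.27×0.4967 + 0.22×2.0803 = 1.4390
MRP = 10.5% − 2.7% = 7.80%
E(R_P) = R_f + β_P × MRP = 2.7% + 1.4390 × 7.8% = 13.92%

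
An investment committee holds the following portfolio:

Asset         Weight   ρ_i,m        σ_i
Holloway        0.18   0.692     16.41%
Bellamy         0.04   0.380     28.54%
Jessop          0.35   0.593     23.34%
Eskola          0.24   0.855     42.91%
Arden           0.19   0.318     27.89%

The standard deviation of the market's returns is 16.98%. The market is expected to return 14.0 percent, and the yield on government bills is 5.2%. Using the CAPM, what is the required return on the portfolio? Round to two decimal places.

β_Holloway = 0.692 × 16.41% / 16.98% = 0.6688
β_Bellamy = 0.380 × 28.54% / 16.98% = 0.6387
β_Jessop = 0.593 × 23.34% / 16.98% = 0.8151
β_Eskola = 0.855 × 42.91% / 16.98% = 2.1607
β_Arden = 0.318 × 27.89% / 16.98% = 0.5223
β_P = Σ w_i β_i = 0.18×0.6688 + 0.04×0.6387 + 0.35×0.8151 + 0.24×2.1607 + 0.19×0.5223 = 1.0490
MRP = 14.0% − 5.2% = 8.80%
E(R_P) = R_f + β_P × MRP = 5.2% + 1.0490 × 8.8% = 14.43%

14.43%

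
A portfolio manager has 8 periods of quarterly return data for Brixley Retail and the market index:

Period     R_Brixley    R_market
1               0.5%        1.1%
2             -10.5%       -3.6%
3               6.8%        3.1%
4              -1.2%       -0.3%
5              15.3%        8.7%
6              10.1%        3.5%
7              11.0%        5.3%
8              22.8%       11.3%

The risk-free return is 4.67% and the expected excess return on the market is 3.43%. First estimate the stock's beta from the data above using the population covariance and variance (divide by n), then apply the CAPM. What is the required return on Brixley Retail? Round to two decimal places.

Mean R_i = (0.5 − 10.5 + 6.8 − 1.2 + 15.3 + 10.1 + 11.0 + 22.8) / 8 = 6.8500%
Mean R_m = (1.1 − 3.6 + 3.1 − 0.3 + 8.7 + 3.5 + 5.3 + 11.3) / 8 = 3.6375%
Σ(R_i − R̄_i)(R_m − R̄_m) = 344.8550  ⇒  Cov = 344.8550 / 8 = 43.1069
Σ(R_m − R̄_m)² = 161.7388  ⇒  Var(R_m) = 161.7388 / 8 = 20.2174
β = Cov / Var(R_m) = 43.1069 / 20.2174 = 2.1322
E(R) = R_f + β × MRP = 4.67% + 2.1322 × 3.43% = 11.98%

11.98%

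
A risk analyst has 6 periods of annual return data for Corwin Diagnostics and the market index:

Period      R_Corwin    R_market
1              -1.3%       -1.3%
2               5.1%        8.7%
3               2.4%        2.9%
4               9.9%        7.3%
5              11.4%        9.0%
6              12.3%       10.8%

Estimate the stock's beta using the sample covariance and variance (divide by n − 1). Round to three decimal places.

1.087

Mean R_i = (-1.3 + 5.1 + 2.4 + 9.9 + 11.4 + 12.3) / 6 = 6.6333%
Mean R_m = (-1.3 + 8.7 + 2.9 + 7.3 + 9.0 + 10.8) / 6 = 6.2333%
Σ(R_i − R̄_i)(R_m − R̄_m) = 112.6433  ⇒  Cov = 112.6433 / 5 = 22.5287
Σ(R_m − R̄_m)² = 103.5933  ⇒  Var(R_m) = 103.5933 / 5 = 20.7187
β = Cov / Var(R_m) = 22.5287 / 20.7187 = 1.0874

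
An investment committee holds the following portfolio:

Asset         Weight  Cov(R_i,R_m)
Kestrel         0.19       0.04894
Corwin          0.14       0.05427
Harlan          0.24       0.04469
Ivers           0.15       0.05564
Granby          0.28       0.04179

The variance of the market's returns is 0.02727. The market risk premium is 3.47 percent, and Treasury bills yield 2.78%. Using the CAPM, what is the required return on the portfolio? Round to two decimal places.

β_Kestrel = 0.04894 / 0.02727 = 1.7946
β_Corwin = 0.05427 / 0.02727 = 1.9901
β_Harlan = 0.04469 / 0.02727 = 1.6388
β_Ivers = 0.05564 / 0.02727 = 2.0403
β_Granby = 0.04179 / 0.02727 = 1.5325
β_P = Σ w_i β_i = 0.19×1.7946 + 0.14×1.9901 + 0.24×1.6388 + 0.15×2.0403 + 0.28×1.5325 = 1.7480
E(R_P) = R_f + β_P × MRP = 2.78% + 1.7480 × 3.47% = 8.85%

8.85%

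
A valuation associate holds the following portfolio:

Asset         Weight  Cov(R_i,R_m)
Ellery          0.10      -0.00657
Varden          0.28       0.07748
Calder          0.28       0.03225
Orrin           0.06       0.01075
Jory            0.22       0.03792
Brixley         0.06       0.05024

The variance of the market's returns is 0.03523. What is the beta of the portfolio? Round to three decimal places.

1.194

β_Ellery = -0.00657 / 0.03523 = -0.1865
β_Varden = 0.07748 / 0.03523 = 2.1993
β_Calder = 0.03225 / 0.03523 = 0.9154
β_Orrin = 0.01075 / 0.03523 = 0.3051
β_Jory = 0.03792 / 0.03523 = 1.0764
β_Brixley = 0.05024 / 0.03523 = 1.4261
β_P = Σ w_i β_i = 0.10×-0.1865 + 0.28×2.1993 + 0.28×0.9154 + 0.06×0.3051 + 0.22×1.0764 + 0.06×1.4261 = 1.1941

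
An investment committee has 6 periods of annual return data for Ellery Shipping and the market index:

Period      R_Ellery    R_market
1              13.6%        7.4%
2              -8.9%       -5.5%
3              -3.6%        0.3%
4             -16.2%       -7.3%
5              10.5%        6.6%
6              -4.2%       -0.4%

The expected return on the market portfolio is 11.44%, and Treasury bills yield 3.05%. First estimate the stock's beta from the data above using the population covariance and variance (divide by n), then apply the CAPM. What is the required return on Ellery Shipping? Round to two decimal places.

18.70%

Mean R_i = (13.6 − 8.9 − 3.6 − 16.2 + 10.5 − 4.2) / 6 = -1.4667%
Mean R_m = (7.4 − 5.5 + 0.3 − 7.3 + 6.6 − 0.4) / 6 = 0.1833%
Σ(R_i − R̄_i)(R_m − R̄_m) = 339.3633  ⇒  Cov = 339.3633 / 6 = 56.5606
Σ(R_m − R̄_m)² = 181.9083  ⇒  Var(R_m) = 181.9083 / 6 = 30.3181
β = Cov / Var(R_m) = 56.5606 / 30.3181 = 1.8656
MRP = 11.44% − 3.05% = 8.39%
E(R) = R_f + β × MRP = 3.05% + 1.8656 × 8.39% = 18.70%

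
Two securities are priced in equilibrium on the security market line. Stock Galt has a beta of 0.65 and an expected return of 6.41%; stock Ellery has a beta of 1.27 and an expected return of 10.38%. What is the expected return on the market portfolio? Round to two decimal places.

8.65%

Both satisfy E(R) = R_f + β·MRP, so the slope of the SML is
MRP = (10.38% − 6.41%) / (1.27 − 0.65) = 3.97% / 0.62 = 6.4032%
R_f = E(R_Galt) − β_Galt·MRP = 6.41% − 0.65 × 6.4032% = 2.2479%
E(R_m) = R_f + MRP = 2.2479% + 6.4032% = 8.65%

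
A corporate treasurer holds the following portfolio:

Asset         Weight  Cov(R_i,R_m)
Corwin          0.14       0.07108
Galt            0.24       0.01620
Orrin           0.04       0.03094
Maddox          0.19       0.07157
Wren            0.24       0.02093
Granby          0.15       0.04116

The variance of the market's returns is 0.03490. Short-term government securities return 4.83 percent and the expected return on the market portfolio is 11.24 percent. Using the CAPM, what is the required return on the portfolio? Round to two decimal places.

β_Corwin = 0.07108 / 0.03490 = 2.0367
β_Galt = 0.01620 / 0.03490 = 0.4642
β_Orrin = 0.03094 / 0.03490 = 0.8865
β_Maddox = 0.07157 / 0.03490 = 2.0507
β_Wren = 0.02093 / 0.03490 = 0.5997
β_Granby = 0.04116 / 0.03490 = 1.1794
β_P = Σ w_i β_i = 0.14×2.0367 + 0.24×0.4642 + 0.04×0.8865 + 0.19×2.0507 + 0.24×0.5997 + 0.15×1.1794 = 1.1425
MRP = 11.24% − 4.83% = 6.41%
E(R_P) = R_f + β_P × MRP = 4.83% + 1.1425 × 6.41% = 12.15%

12.15%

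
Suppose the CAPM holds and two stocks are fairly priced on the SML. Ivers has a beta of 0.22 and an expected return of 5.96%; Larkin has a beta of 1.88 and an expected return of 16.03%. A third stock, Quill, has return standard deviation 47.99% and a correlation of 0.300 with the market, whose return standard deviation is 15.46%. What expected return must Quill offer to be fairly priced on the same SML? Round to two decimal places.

10.27%

MRP = (16.03% − 5.96%) / (1.88 − 0.22) = 6.0663%
R_f = 5.96% − 0.22 × 6.0663% = 4.6254%
β_Quill = ρ·σ_i/σ_m = 0.300 × 47.99 / 15.46 = 0.9312
E(R_Quill) = R_f + β × MRP = 4.6254% + 0.9312 × 6.0663% = 10.27%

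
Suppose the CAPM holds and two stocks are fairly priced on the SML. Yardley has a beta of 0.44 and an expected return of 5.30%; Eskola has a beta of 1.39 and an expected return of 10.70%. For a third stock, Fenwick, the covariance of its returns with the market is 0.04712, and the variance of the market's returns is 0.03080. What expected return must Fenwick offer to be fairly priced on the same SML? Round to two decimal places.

11.50%

MRP = (10.70% − 5.30%) / (1.39 − 0.44) = 5.6842%
R_f = 5.30% − 0.44 × 5.6842% = 2.7990%
β_Fenwick = Cov / Var(R_m) = 0.04712 / 0.03080 = 1.5299
E(R_Fenwick) = R_f + β × MRP = 2.7990% + 1.5299 × 5.6842% = 11.50%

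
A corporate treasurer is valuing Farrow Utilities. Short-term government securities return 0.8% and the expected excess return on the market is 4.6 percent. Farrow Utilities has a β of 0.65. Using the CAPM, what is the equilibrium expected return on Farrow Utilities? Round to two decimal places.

E(R) = R_f + β × MRP = 0.8% + 0.65 × 4.6% = 3.79%

3.79%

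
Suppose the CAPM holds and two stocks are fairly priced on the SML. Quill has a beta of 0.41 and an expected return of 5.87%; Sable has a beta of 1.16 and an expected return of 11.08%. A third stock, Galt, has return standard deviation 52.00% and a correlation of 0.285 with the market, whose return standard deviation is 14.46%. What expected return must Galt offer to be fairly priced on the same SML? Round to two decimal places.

10.14%

MRP = (11.08% − 5.87%) / (1.16 − 0.41) = 6.9467%
R_f = 5.87% − 0.41 × 6.9467% = 3.0219%
β_Galt = ρ·σ_i/σ_m = 0.285 × 52.00 / 14.46 = 1.0249
E(R_Galt) = R_f + β × MRP = 3.0219% + 1.0249 × 6.9467% = 10.14%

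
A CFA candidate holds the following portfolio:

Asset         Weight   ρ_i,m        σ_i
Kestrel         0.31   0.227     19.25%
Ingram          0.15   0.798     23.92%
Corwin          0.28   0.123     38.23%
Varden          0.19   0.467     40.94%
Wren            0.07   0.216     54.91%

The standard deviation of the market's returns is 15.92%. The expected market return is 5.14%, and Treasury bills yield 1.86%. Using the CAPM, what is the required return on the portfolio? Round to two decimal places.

3.92%

β_Kestrel = 0.227 × 19.25% / 15.92% = 0.2745
β_Ingram = 0.798 × 23.92% / 15.92% = 1.1990
β_Corwin = 0.123 × 38.23% / 15.92% = 0.2954
β_Varden = 0.467 × 40.94% / 15.92% = 1.2009
β_Wren = 0.216 × 54.91% / 15.92% = 0.7450
β_P = Σ w_i β_i = 0.31×0.2745 + 0.15×1.1990 + 0.28×0.2954 + 0.19×1.2009 + 0.07×0.7450 = 0.6280
MRP = 5.14% − 1.86% = 3.28%
E(R_P) = R_f + β_P × MRP = 1.86% + 0.6280 × 3.28% = 3.92%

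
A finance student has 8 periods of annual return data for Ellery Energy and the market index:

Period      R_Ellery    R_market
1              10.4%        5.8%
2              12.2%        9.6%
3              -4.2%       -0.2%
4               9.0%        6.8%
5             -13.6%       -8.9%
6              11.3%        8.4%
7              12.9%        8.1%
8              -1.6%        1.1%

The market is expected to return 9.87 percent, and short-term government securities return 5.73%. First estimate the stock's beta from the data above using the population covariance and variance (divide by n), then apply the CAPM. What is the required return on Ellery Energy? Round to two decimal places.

Mean R_i = (10.4 + 12.2 − 4.2 + 9.0 − 13.6 + 11.3 + 12.9 − 1.6) / 8 = 4.5500%
Mean R_m = (5.8 + 9.6 − 0.2 + 6.8 − 8.9 + 8.4 + 8.1 + 1.1) / 8 = 3.8375%
Σ(R_i − R̄_i)(R_m − R̄_m) = 418.4850  ⇒  Cov = 418.4850 / 8 = 52.3106
Σ(R_m − R̄_m)² = 270.8588  ⇒  Var(R_m) = 270.8588 / 8 = 33.8574
β = Cov / Var(R_m) = 52.3106 / 33.8574 = 1.5450
MRP = 9.87% − 5.73% = 4.14%
E(R) = R_f + β × MRP = 5.73% + 1.5450 × 4.14% = 12.13%

12.13%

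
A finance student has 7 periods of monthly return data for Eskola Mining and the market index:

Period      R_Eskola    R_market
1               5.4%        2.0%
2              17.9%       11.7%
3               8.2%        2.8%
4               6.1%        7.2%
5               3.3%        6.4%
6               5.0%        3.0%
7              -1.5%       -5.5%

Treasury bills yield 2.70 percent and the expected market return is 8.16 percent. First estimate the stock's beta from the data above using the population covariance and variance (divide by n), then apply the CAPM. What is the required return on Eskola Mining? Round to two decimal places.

7.67%

Mean R_i = (5.4 + 17.9 + 8.2 + 6.1 + 3.3 + 5.0 − 1.5) / 7 = 6.3429%
Mean R_m = (2.0 + 11.7 + 2.8 + 7.2 + 6.4 + 3.0 − 5.5) / 7 = 3.9429%
Σ(R_i − R̄_i)(R_m − R̄_m) = 156.4171  ⇒  Cov = 156.4171 / 7 = 22.3453
Σ(R_m − R̄_m)² = 171.9571  ⇒  Var(R_m) = 171.9571 / 7 = 24.5653
β = Cov / Var(R_m) = 22.3453 / 24.5653 = 0.9096
MRP = 8.16% − 2.70% = 5.46%
E(R) = R_f + β × MRP = 2.70% + 0.9096 × 5.46% = 7.67%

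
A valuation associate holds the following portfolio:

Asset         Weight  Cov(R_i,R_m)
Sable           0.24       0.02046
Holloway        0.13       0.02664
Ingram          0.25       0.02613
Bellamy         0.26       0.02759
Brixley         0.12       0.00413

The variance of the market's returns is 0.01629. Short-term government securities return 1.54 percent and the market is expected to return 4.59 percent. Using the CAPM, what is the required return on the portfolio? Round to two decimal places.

β_Sable = 0.02046 / 0.01629 = 1.2560
β_Holloway = 0.02664 / 0.01629 = 1.6354
β_Ingram = 0.02613 / 0.01629 = 1.6041
β_Bellamy = 0.02759 / 0.01629 = 1.6937
β_Brixley = 0.00413 / 0.01629 = 0.2535
β_P = Σ w_i β_i = 0.24×1.2560 + 0.13×1.6354 + 0.25×1.6041 + 0.26×1.6937 + 0.12×0.2535 = 1.3858
MRP = 4.59% − 1.54% = 3.05%
E(R_P) = R_f + β_P × MRP = 1.54% + 1.3858 × 3.05% = 5.77%

5.77%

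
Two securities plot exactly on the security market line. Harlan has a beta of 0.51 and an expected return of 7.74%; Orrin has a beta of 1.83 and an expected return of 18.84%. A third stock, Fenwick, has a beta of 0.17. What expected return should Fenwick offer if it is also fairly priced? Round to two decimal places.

MRP (SML slope) = (18.84% − 7.74%) / (1.83 − 0.51) = 11.10% / 1.32 = 8.4091%
R_f (intercept) = 7.74% − 0.51 × 8.4091% = 3.4514%
E(R_Fenwick) = R_f + β × MRP = 3.4514% + 0.17 × 8.4091% = 4.88%

4.88%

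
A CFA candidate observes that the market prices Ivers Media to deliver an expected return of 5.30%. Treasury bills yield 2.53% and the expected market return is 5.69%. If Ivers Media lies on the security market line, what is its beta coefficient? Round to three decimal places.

0.877

MRP = 5.69% − 2.53% = 3.16%
β = (E(R) − R_f) / MRP = (5.30% − 2.53%) / 3.16% = 2.77% / 3.16% = 0.877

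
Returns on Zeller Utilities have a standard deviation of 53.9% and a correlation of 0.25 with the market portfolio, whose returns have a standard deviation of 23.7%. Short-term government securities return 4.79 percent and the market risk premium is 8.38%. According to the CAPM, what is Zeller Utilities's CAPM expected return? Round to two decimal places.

β = ρ × σ_i / σ_m = 0.25 × 53.9% / 23.7% = 0.5686
E(R) = 4.79% + 0.5686 × 8.38% = 9.55%

9.55%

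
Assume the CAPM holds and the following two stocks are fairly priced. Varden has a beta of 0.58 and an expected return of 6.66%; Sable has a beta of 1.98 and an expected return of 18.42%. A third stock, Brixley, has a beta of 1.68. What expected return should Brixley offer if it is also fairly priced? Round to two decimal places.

MRP (SML slope) = (18.42% − 6.66%) / (1.98 − 0.58) = 11.76% / 1.40 = 8.4000%
R_f (intercept) = 6.66% − 0.58 × 8.4000% = 1.7880%
E(R_Brixley) = R_f + β × MRP = 1.7880% + 1.68 × 8.4000% = 15.90%

15.90%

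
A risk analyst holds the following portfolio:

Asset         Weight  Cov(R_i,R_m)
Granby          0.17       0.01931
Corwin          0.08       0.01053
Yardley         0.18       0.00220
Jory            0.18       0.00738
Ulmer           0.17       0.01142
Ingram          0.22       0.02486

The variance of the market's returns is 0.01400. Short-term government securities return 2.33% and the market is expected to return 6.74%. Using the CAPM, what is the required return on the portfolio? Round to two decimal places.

β_Granby = 0.01931 / 0.01400 = 1.3793
β_Corwin = 0.01053 / 0.01400 = 0.7521
β_Yardley = 0.00220 / 0.01400 = 0.1571
β_Jory = 0.00738 / 0.01400 = 0.5271
β_Ulmer = 0.01142 / 0.01400 = 0.8157
β_Ingram = 0.02486 / 0.01400 = 1.7757
β_P = Σ w_i β_i = 0.17×1.3793 + 0.08×0.7521 + 0.18×0.1571 + 0.18×0.5271 + 0.17×0.8157 + 0.22×1.7757 = 0.9471
MRP = 6.74% − 2.33% = 4.41%
E(R_P) = R_f + β_P × MRP = 2.33% + 0.9471 × 4.41% = 6.51%

6.51%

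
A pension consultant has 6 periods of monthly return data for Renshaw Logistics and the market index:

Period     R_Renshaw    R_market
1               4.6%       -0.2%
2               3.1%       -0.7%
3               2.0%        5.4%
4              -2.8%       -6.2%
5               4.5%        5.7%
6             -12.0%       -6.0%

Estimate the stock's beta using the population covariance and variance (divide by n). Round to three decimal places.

0.901

Mean R_i = (4.6 + 3.1 + 2.0 − 2.8 + 4.5 − 12.0) / 6 = -0.1000%
Mean R_m = (-0.2 − 0.7 + 5.4 − 6.2 + 5.7 − 6.0) / 6 = -0.3333%
Σ(R_i − R̄_i)(R_m − R̄_m) = 122.5200  ⇒  Cov = 122.5200 / 6 = 20.4200
Σ(R_m − R̄_m)² = 135.9533  ⇒  Var(R_m) = 135.9533 / 6 = 22.6589
β = Cov / Var(R_m) = 20.4200 / 22.6589 = 0.9012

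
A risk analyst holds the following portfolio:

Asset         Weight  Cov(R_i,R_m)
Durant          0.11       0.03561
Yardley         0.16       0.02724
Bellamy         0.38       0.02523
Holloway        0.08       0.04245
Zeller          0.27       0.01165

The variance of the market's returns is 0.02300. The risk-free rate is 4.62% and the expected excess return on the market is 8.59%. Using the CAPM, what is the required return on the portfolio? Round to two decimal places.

β_Durant = 0.03561 / 0.02300 = 1.5483
β_Yardley = 0.02724 / 0.02300 = 1.1843
β_Bellamy = 0.02523 / 0.02300 = 1.0970
β_Holloway = 0.04245 / 0.02300 = 1.8457
β_Zeller = 0.01165 / 0.02300 = 0.5065
β_P = Σ w_i β_i = 0.11×1.5483 + 0.16×1.1843 + 0.38×1.0970 + 0.08×1.8457 + 0.27×0.5065 = 1.0611
E(R_P) = R_f + β_P × MRP = 4.62% + 1.0611 × 8.59% = 13.73%

13.73%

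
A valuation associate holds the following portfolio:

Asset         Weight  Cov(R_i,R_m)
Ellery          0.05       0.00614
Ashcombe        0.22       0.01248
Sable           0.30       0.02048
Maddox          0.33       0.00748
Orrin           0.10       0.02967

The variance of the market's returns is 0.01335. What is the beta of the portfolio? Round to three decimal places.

β_Ellery = 0.00614 / 0.01335 = 0.4599
β_Ashcombe = 0.01248 / 0.01335 = 0.9348
β_Sable = 0.02048 / 0.01335 = 1.5341
β_Maddox = 0.00748 / 0.01335 = 0.5603
β_Orrin = 0.02967 / 0.01335 = 2.2225
β_P = Σ w_i β_i = 0.05×0.4599 + 0.22×0.9348 + 0.30×1.5341 + 0.33×0.5603 + 0.10×2.2225 = 1.0960

1.096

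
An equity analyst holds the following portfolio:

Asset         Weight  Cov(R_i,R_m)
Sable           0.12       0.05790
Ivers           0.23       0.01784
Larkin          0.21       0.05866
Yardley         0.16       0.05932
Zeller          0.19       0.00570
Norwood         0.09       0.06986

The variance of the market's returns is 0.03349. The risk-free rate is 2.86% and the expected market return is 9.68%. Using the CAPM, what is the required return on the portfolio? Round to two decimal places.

11.05%

β_Sable = 0.05790 / 0.03349 = 1.7289
β_Ivers = 0.01784 / 0.03349 = 0.5327
β_Larkin = 0.05866 / 0.03349 = 1.7516
β_Yardley = 0.05932 / 0.03349 = 1.7713
β_Zeller = 0.00570 / 0.03349 = 0.1702
β_Norwood = 0.06986 / 0.03349 = 2.0860
β_P = Σ w_i β_i = 0.12×1.7289 + 0.23×0.5327 + 0.21×1.7516 + 0.16×1.7713 + 0.19×0.1702 + 0.09×2.0860 = 1.2013
MRP = 9.68% − 2.86% = 6.82%
E(R_P) = R_f + β_P × MRP = 2.86% + 1.2013 × 6.82% = 11.05%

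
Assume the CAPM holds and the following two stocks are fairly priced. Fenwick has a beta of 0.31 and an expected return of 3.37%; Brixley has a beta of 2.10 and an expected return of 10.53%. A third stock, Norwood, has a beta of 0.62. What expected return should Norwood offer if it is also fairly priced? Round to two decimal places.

4.61%

MRP (SML slope) = (10.53% − 3.37%) / (2.10 − 0.31) = 7.16% / 1.79 = 4.0000%
R_f (intercept) = 3.37% − 0.31 × 4.0000% = 2.1300%
E(R_Norwood) = R_f + β × MRP = 2.1300% + 0.62 × 4.0000% = 4.61%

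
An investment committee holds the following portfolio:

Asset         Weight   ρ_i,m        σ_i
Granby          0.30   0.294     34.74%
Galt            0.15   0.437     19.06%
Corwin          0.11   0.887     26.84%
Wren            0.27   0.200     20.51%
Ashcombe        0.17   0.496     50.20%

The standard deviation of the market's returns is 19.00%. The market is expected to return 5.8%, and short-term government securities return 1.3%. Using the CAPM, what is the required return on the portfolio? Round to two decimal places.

β_Granby = 0.294 × 34.74% / 19.00% = 0.5376
β_Galt = 0.437 × 19.06% / 19.00% = 0.4384
β_Corwin = 0.887 × 26.84% / 19.00% = 1.2530
β_Wren = 0.200 × 20.51% / 19.00% = 0.2159
β_Ashcombe = 0.496 × 50.20% / 19.00% = 1.3105
β_P = Σ w_i β_i = 0.30×0.5376 + 0.15×0.4384 + 0.11×1.2530 + 0.27×0.2159 + 0.17×1.3105 = 0.6459
MRP = 5.8% − 1.3% = 4.50%
E(R_P) = R_f + β_P × MRP = 1.3% + 0.6459 × 4.5% = 4.21%

4.21%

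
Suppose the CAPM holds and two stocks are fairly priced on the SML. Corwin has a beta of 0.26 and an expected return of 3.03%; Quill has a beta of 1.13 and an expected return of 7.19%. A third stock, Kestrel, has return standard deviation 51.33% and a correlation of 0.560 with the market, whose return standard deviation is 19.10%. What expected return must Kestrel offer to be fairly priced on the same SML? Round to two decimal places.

8.98%

MRP = (7.19% − 3.03%) / (1.13 − 0.26) = 4.7816%
R_f = 3.03% − 0.26 × 4.7816% = 1.7868%
β_Kestrel = ρ·σ_i/σ_m = 0.560 × 51.33 / 19.10 = 1.5050
E(R_Kestrel) = R_f + β × MRP = 1.7868% + 1.5050 × 4.7816% = 8.98%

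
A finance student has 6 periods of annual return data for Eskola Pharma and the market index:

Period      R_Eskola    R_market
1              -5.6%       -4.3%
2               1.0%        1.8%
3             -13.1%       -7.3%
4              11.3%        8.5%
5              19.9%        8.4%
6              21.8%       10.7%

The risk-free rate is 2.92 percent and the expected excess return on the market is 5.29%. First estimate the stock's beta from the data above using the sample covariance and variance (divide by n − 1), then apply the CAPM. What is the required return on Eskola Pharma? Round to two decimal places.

12.63%

Mean R_i = (-5.6 + 1.0 − 13.1 + 11.3 + 19.9 + 21.8) / 6 = 5.8833%
Mean R_m = (-4.3 + 1.8 − 7.3 + 8.5 + 8.4 + 10.7) / 6 = 2.9667%
Σ(R_i − R̄_i)(R_m − R̄_m) = 513.2567  ⇒  Cov = 513.2567 / 5 = 102.6513
Σ(R_m − R̄_m)² = 279.5133  ⇒  Var(R_m) = 279.5133 / 5 = 55.9027
β = Cov / Var(R_m) = 102.6513 / 55.9027 = 1.8362
E(R) = R_f + β × MRP = 2.92% + 1.8362 × 5.29% = 12.63%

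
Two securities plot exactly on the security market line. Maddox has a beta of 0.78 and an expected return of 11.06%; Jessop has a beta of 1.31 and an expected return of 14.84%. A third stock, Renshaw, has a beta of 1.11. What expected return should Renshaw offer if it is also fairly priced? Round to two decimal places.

MRP (SML slope) = (14.84% − 11.06%) / (1.31 − 0.78) = 3.78% / 0.53 = 7.1321%
R_f (intercept) = 11.06% − 0.78 × 7.1321% = 5.4970%
E(R_Renshaw) = R_f + β × MRP = 5.4970% + 1.11 × 7.1321% = 13.41%

13.41%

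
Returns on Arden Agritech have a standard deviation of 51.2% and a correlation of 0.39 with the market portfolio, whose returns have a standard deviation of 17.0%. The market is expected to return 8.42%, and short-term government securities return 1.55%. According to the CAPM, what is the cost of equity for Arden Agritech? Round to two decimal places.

β = ρ × σ_i / σ_m = 0.39 × 51.2% / 17.0% = 1.1746
MRP = 8.42% − 1.55% = 6.87%
E(R) = 1.55% + 1.1746 × 6.87% = 9.62%

9.62%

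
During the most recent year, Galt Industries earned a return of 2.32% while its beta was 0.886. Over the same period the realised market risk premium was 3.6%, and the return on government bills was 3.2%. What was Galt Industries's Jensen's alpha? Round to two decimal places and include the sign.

-4.07%

CAPM benchmark = R_f + β(R_m − R_f) = 3.2% + 0.886 × 3.6% = 6.3896%
α = actual − benchmark = 2.32% − 6.3896% = -4.07%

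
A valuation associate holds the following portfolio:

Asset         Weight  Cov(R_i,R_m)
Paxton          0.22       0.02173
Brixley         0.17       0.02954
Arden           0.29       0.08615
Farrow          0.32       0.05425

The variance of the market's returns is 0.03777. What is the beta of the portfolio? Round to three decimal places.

1.381

β_Paxton = 0.02173 / 0.03777 = 0.5753
β_Brixley = 0.02954 / 0.03777 = 0.7821
β_Arden = 0.08615 / 0.03777 = 2.2809
β_Farrow = 0.05425 / 0.03777 = 1.4363
β_P = Σ w_i β_i = 0.22×0.5753 + 0.17×0.7821 + 0.29×2.2809 + 0.32×1.4363 = 1.3806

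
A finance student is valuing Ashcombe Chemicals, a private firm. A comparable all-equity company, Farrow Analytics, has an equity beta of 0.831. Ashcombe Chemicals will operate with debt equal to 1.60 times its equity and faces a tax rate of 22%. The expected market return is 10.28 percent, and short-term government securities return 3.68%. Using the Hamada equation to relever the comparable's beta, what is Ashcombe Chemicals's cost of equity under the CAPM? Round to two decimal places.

16.01%

β_L = β_U × [1 + (1 − t)(D/E)] = 0.831 × [1 + (1 − 0.22) × 1.60]
    = 0.831 × [1 + 0.78 × 1.60] = 0.831 × 2.2480 = 1.8681
MRP = 10.28% − 3.68% = 6.60%
E(R) = R_f + β_L × MRP = 3.68% + 1.8681 × 6.60% = 16.01%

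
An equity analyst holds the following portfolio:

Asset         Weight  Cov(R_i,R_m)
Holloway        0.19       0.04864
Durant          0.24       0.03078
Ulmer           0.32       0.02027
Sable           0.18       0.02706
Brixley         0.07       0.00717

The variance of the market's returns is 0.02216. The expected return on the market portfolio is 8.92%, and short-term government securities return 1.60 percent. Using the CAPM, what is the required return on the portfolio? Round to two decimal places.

11.01%

β_Holloway = 0.04864 / 0.02216 = 2.1949
β_Durant = 0.03078 / 0.02216 = 1.3890
β_Ulmer = 0.02027 / 0.02216 = 0.9147
β_Sable = 0.02706 / 0.02216 = 1.2211
β_Brixley = 0.00717 / 0.02216 = 0.3236
β_P = Σ w_i β_i = 0.19×2.1949 + 0.24×1.3890 + 0.32×0.9147 + 0.18×1.2211 + 0.07×0.3236 = 1.2855
MRP = 8.92% − 1.60% = 7.32%
E(R_P) = R_f + β_P × MRP = 1.60% + 1.2855 × 7.32% = 11.01%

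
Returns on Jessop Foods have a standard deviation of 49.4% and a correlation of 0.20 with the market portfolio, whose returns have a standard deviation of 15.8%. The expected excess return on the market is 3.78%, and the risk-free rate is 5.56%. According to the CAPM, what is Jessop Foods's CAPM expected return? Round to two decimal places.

β = ρ × σ_i / σ_m = 0.20 × 49.4% / 15.8% = 0.6253
E(R) = 5.56% + 0.6253 × 3.78% = 7.92%

7.92%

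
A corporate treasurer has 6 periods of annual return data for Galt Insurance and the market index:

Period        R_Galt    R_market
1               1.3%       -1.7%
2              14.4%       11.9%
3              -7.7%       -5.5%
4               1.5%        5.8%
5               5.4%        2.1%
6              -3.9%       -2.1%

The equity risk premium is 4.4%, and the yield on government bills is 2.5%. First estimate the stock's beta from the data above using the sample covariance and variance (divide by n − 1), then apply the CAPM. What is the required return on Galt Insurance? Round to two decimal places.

7.38%

Mean R_i = (1.3 + 14.4 − 7.7 + 1.5 + 5.4 − 3.9) / 6 = 1.8333%
Mean R_m = (-1.7 + 11.9 − 5.5 + 5.8 + 2.1 − 2.1) / 6 = 1.7500%
Σ(R_i − R̄_i)(R_m − R̄_m) = 220.4800  ⇒  Cov = 220.4800 / 5 = 44.0960
Σ(R_m − R̄_m)² = 198.8350  ⇒  Var(R_m) = 198.8350 / 5 = 39.7670
β = Cov / Var(R_m) = 44.0960 / 39.7670 = 1.1089
E(R) = R_f + β × MRP = 2.5% + 1.1089 × 4.4% = 7.38%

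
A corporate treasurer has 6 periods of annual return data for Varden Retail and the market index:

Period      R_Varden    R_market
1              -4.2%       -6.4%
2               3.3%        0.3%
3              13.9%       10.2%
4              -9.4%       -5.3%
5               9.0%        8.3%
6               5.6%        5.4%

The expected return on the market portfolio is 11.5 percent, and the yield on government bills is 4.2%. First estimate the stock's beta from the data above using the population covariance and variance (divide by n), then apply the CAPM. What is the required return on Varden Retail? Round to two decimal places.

12.73%

Mean R_i = (-4.2 + 3.3 + 13.9 − 9.4 + 9.0 + 5.6) / 6 = 3.0333%
Mean R_m = (-6.4 + 0.3 + 10.2 − 5.3 + 8.3 + 5.4) / 6 = 2.0833%
Σ(R_i − R̄_i)(R_m − R̄_m) = 286.4933  ⇒  Cov = 286.4933 / 6 = 47.7489
Σ(R_m − R̄_m)² = 245.1883  ⇒  Var(R_m) = 245.1883 / 6 = 40.8647
β = Cov / Var(R_m) = 47.7489 / 40.8647 = 1.1685
MRP = 11.5% − 4.2% = 7.30%
E(R) = R_f + β × MRP = 4.2% + 1.1685 × 7.3% = 12.73%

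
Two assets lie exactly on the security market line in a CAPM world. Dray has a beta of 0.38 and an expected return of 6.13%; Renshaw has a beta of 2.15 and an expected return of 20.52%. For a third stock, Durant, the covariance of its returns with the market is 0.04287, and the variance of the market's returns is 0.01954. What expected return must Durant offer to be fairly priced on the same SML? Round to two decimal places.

MRP = (20.52% − 6.13%) / (2.15 − 0.38) = 8.1299%
R_f = 6.13% − 0.38 × 8.1299% = 3.0406%
β_Durant = Cov / Var(R_m) = 0.04287 / 0.01954 = 2.1940
E(R_Durant) = R_f + β × MRP = 3.0406% + 2.1940 × 8.1299% = 20.88%

20.88%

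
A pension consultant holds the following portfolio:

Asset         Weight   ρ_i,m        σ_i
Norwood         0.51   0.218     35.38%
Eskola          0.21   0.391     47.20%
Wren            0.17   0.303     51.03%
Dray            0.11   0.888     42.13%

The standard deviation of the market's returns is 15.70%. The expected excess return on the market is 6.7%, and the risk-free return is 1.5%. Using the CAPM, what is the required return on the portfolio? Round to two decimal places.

β_Norwood = 0.218 × 35.38% / 15.70% = 0.4913
β_Eskola = 0.391 × 47.20% / 15.70% = 1.1755
β_Wren = 0.303 × 51.03% / 15.70% = 0.9848
β_Dray = 0.888 × 42.13% / 15.70% = 2.3829
β_P = Σ w_i β_i = 0.51×0.4913 + 0.21×1.1755 + 0.17×0.9848 + 0.11×2.3829 = 0.9270
E(R_P) = R_f + β_P × MRP = 1.5% + 0.9270 × 6.7% = 7.71%

7.71%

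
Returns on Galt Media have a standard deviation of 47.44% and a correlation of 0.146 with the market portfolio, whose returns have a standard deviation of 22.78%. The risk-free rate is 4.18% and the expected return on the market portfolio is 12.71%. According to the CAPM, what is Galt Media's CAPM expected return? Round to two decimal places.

6.77%

β = ρ × σ_i / σ_m = 0.146 × 47.44% / 22.78% = 0.3040
MRP = 12.71% − 4.18% = 8.53%
E(R) = 4.18% + 0.3040 × 8.53% = 6.77%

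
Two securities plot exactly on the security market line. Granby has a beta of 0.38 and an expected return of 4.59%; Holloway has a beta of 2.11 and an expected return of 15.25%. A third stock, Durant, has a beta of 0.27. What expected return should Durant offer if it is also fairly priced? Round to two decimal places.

3.91%

MRP (SML slope) = (15.25% − 4.59%) / (2.11 − 0.38) = 10.66% / 1.73 = 6.1618%
R_f (intercept) = 4.59% − 0.38 × 6.1618% = 2.2485%
E(R_Durant) = R_f + β × MRP = 2.2485% + 0.27 × 6.1618% = 3.91%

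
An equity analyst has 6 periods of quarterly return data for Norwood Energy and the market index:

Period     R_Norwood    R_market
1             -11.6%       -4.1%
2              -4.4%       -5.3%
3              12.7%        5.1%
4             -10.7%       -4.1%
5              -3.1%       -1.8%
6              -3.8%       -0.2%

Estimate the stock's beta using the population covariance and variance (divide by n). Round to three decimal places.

2.051

Mean R_i = (-11.6 − 4.4 + 12.7 − 10.7 − 3.1 − 3.8) / 6 = -3.4833%
Mean R_m = (-4.1 − 5.3 + 5.1 − 4.1 − 1.8 − 0.2) / 6 = -1.7333%
Σ(R_i − R̄_i)(R_m − R̄_m) = 149.6333  ⇒  Cov = 149.6333 / 6 = 24.9389
Σ(R_m − R̄_m)² = 72.9733  ⇒  Var(R_m) = 72.9733 / 6 = 12.1622
β = Cov / Var(R_m) = 24.9389 / 12.1622 = 2.0505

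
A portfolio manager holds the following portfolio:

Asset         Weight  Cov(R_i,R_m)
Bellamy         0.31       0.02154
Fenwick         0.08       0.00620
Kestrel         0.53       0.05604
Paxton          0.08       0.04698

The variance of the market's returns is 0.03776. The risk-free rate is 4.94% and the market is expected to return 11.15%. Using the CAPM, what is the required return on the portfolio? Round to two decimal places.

11.62%

β_Bellamy = 0.02154 / 0.03776 = 0.5704
β_Fenwick = 0.00620 / 0.03776 = 0.1642
β_Kestrel = 0.05604 / 0.03776 = 1.4841
β_Paxton = 0.04698 / 0.03776 = 1.2442
β_P = Σ w_i β_i = 0.31×0.5704 + 0.08×0.1642 + 0.53×1.4841 + 0.08×1.2442 = 1.0761
MRP = 11.15% − 4.94% = 6.21%
E(R_P) = R_f + β_P × MRP = 4.94% + 1.0761 × 6.21% = 11.62%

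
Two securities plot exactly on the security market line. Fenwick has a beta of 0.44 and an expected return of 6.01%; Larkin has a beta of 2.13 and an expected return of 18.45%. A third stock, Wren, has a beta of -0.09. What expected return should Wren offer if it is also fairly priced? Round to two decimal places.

2.11%

MRP (SML slope) = (18.45% − 6.01%) / (2.13 − 0.44) = 12.44% / 1.69 = 7.3609%
R_f (intercept) = 6.01% − 0.44 × 7.3609% = 2.7712%
E(R_Wren) = R_f + β × MRP = 2.7712% + -0.09 × 7.3609% = 2.11%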